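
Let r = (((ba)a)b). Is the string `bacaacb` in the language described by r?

no

No split of bacaacb into u·v has ((ba)a) matching u and b matching v.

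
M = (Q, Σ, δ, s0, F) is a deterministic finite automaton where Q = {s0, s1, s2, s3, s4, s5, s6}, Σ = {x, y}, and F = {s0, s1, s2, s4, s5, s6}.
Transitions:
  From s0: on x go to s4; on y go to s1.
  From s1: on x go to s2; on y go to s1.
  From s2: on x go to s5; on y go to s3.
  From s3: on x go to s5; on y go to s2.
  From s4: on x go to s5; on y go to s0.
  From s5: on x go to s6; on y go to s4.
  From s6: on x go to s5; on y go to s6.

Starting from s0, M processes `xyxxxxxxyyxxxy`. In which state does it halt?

s0 --x--> s4
s4 --y--> s0
s0 --x--> s4
s4 --x--> s5
s5 --x--> s6
s6 --x--> s5
s5 --x--> s6
s6 --x--> s5
s5 --y--> s4
s4 --y--> s0
s0 --x--> s4
s4 --x--> s5
s5 --x--> s6
s6 --y--> s6

s6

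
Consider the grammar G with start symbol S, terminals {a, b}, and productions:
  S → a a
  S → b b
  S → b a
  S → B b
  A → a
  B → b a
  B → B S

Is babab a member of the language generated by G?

S ⇒ Bb ⇒ BSb ⇒ baSb ⇒ babab

yes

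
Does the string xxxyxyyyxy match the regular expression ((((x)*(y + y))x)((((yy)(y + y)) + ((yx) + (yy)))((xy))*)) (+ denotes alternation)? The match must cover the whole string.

Split as xxxyx·yyyxy: (((x)*(y+y))x) matches xxxyx and ((((yy)(y+y))+((yx)+(yy)))((xy))*) matches yyyxy.

yes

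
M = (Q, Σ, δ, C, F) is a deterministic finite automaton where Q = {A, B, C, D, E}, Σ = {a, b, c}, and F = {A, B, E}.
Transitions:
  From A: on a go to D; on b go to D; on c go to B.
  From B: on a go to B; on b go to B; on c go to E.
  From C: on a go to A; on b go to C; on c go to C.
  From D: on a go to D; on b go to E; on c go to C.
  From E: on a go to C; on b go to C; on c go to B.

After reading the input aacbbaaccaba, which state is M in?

D

C --a--> A
A --a--> D
D --c--> C
C --b--> C
C --b--> C
C --a--> A
A --a--> D
D --c--> C
C --c--> C
C --a--> A
A --b--> D
D --a--> D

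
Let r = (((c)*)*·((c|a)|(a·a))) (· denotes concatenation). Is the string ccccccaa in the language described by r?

Split as cccccc·aa: ((c)*)* matches cccccc and ((c|a)|(a·a)) matches aa.

yes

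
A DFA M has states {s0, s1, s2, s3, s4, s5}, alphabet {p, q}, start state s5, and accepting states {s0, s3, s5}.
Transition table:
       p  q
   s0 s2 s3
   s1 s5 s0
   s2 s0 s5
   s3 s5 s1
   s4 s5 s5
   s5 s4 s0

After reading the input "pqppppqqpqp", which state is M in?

s5 --p--> s4
s4 --q--> s5
s5 --p--> s4
s4 --p--> s5
s5 --p--> s4
s4 --p--> s5
s5 --q--> s0
s0 --q--> s3
s3 --p--> s5
s5 --q--> s0
s0 --p--> s2

s2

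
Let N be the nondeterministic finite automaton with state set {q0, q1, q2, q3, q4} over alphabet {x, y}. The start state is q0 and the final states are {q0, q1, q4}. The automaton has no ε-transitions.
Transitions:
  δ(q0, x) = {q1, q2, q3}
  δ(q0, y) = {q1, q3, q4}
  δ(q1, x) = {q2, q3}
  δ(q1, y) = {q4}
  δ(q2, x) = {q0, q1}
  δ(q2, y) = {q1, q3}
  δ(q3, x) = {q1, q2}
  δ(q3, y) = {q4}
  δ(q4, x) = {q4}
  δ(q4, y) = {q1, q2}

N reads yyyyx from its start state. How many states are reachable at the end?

5

Start: {q0}
read y: {q1, q3, q4}
read y: {q1, q2, q4}
read y: {q1, q2, q3, q4}
read y: {q1, q2, q3, q4}
read x: {q0, q1, q2, q3, q4}
Final reachable set {q0, q1, q2, q3, q4} has 5 states.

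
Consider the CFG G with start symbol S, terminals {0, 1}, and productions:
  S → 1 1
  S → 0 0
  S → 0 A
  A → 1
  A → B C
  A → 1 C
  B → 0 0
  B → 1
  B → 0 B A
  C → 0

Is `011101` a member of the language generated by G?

no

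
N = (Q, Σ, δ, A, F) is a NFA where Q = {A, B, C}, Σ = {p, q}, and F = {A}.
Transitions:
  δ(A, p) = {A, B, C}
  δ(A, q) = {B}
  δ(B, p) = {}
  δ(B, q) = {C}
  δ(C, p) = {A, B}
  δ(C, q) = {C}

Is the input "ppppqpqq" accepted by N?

rejected

Start: {A}
read p: {A, B, C}
read p: {A, B, C}
read p: {A, B, C}
read p: {A, B, C}
read q: {B, C}
read p: {A, B}
read q: {B, C}
read q: {C}
Reachable ∩ accepting = {} — empty.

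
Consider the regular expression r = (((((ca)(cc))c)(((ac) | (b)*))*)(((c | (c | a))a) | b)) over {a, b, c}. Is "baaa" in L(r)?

No split of baaa into u·v has ((((ca)(cc))c)(((ac)|(b)*))*) matching u and (((c|(c|a))a)|b) matching v.

no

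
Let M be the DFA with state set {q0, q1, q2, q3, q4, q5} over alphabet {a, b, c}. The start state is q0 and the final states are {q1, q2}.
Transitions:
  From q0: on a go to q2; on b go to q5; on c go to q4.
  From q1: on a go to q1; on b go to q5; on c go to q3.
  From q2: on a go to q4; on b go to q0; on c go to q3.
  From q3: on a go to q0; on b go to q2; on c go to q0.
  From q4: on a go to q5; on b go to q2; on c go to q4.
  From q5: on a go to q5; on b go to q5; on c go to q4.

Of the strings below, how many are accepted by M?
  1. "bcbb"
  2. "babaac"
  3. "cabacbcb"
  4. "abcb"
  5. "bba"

"bcbb": rejected
"babaac": rejected
"cabacbcb": accepted
"abcb": accepted
"bba": rejected

2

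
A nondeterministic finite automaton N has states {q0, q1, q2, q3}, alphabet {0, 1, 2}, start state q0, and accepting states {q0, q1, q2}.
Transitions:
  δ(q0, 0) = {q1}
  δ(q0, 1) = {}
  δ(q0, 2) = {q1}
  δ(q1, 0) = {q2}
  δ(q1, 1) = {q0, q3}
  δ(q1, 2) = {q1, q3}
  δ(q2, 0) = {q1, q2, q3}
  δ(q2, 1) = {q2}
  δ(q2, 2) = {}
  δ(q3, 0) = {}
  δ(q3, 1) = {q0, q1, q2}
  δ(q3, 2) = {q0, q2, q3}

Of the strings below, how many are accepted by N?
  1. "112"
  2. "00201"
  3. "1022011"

"112": rejected
"00201": rejected
"1022011": rejected

0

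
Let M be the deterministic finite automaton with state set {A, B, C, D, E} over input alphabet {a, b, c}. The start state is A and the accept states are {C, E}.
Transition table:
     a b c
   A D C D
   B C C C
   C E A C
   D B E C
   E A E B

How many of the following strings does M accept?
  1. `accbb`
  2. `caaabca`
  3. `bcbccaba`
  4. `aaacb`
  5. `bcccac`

2

`accbb`: accepted
`caaabca`: accepted
`bcbccaba`: rejected
`aaacb`: rejected
`bcccac`: rejected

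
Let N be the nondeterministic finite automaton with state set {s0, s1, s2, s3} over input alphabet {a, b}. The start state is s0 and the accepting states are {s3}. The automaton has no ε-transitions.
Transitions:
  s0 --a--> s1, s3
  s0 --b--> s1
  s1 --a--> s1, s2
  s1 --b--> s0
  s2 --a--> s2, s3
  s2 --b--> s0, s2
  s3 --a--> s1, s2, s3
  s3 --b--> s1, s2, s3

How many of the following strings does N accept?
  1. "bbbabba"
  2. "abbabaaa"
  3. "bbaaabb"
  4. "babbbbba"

"bbbabba": accepted
"abbabaaa": accepted
"bbaaabb": accepted
"babbbbba": accepted

4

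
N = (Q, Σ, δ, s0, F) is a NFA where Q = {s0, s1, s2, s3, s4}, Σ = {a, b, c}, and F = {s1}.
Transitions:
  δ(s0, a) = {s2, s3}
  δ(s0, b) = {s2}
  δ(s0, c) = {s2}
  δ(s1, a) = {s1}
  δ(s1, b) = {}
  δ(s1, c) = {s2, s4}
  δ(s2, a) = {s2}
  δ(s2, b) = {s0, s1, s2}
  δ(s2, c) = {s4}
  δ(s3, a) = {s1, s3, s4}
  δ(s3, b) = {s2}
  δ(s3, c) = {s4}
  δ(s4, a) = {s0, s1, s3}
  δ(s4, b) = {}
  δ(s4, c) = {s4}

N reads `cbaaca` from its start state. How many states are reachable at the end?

4

Start: {s0}
read c: {s2}
read b: {s0, s1, s2}
read a: {s1, s2, s3}
read a: {s1, s2, s3, s4}
read c: {s2, s4}
read a: {s0, s1, s2, s3}
Final reachable set {s0, s1, s2, s3} has 4 states.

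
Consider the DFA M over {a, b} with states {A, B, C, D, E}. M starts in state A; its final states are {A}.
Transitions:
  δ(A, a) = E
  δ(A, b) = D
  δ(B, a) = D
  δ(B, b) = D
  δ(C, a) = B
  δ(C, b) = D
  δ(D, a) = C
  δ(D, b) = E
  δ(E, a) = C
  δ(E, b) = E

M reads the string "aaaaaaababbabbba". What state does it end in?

C

A --a--> E
E --a--> C
C --a--> B
B --a--> D
D --a--> C
C --a--> B
B --a--> D
D --b--> E
E --a--> C
C --b--> D
D --b--> E
E --a--> C
C --b--> D
D --b--> E
E --b--> E
E --a--> C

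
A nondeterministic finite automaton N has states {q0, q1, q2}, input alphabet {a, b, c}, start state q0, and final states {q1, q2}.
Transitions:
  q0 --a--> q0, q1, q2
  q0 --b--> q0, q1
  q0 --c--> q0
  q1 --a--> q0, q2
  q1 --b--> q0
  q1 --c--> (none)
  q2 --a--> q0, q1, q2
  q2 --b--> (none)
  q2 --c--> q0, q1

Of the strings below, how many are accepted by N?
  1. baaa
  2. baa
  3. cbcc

baaa: accepted
baa: accepted
cbcc: rejected

2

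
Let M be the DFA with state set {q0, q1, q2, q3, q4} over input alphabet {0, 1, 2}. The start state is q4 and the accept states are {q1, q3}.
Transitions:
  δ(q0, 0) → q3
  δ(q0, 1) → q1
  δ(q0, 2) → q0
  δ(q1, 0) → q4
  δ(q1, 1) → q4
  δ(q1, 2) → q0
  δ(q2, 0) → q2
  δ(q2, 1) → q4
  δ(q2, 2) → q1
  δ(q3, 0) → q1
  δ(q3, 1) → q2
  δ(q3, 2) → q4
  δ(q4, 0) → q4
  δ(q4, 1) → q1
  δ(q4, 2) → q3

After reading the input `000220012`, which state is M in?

q0

q4 --0--> q4
q4 --0--> q4
q4 --0--> q4
q4 --2--> q3
q3 --2--> q4
q4 --0--> q4
q4 --0--> q4
q4 --1--> q1
q1 --2--> q0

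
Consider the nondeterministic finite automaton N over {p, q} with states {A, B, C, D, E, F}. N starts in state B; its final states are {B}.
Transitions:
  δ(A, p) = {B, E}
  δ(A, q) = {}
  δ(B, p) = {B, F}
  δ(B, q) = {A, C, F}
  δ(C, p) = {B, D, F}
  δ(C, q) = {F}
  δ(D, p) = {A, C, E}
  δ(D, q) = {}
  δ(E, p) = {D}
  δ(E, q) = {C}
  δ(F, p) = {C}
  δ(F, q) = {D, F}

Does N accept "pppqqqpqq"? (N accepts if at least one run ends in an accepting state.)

rejected

Start: {B}
read p: {B, F}
read p: {B, C, F}
read p: {B, C, D, F}
read q: {A, C, D, F}
read q: {D, F}
read q: {D, F}
read p: {A, C, E}
read q: {C, F}
read q: {D, F}
Reachable ∩ accepting = {} — empty.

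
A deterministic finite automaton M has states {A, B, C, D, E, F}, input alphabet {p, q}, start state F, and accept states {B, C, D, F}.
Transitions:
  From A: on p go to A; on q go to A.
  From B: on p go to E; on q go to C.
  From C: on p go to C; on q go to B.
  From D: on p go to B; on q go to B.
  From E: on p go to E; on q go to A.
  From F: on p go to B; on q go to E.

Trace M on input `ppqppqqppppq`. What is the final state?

A

F --p--> B
B --p--> E
E --q--> A
A --p--> A
A --p--> A
A --q--> A
A --q--> A
A --p--> A
A --p--> A
A --p--> A
A --p--> A
A --q--> A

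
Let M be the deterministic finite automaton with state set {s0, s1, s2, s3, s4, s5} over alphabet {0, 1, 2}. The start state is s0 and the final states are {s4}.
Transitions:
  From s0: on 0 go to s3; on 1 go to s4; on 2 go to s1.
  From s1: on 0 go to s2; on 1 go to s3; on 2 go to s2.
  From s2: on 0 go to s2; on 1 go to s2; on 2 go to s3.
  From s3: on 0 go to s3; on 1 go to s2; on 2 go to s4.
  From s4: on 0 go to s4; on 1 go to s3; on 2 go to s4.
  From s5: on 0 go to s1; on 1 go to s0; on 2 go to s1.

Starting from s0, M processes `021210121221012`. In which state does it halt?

s3

s0 --0--> s3
s3 --2--> s4
s4 --1--> s3
s3 --2--> s4
s4 --1--> s3
s3 --0--> s3
s3 --1--> s2
s2 --2--> s3
s3 --1--> s2
s2 --2--> s3
s3 --2--> s4
s4 --1--> s3
s3 --0--> s3
s3 --1--> s2
s2 --2--> s3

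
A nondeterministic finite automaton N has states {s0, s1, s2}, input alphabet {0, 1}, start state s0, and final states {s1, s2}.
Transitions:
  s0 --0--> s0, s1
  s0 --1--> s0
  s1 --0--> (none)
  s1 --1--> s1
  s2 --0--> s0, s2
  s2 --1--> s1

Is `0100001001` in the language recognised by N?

accepted

Start: {s0}
read 0: {s0, s1}
read 1: {s0, s1}
read 0: {s0, s1}
read 0: {s0, s1}
read 0: {s0, s1}
read 0: {s0, s1}
read 1: {s0, s1}
read 0: {s0, s1}
read 0: {s0, s1}
read 1: {s0, s1}
Reachable ∩ accepting = {s1} — nonempty.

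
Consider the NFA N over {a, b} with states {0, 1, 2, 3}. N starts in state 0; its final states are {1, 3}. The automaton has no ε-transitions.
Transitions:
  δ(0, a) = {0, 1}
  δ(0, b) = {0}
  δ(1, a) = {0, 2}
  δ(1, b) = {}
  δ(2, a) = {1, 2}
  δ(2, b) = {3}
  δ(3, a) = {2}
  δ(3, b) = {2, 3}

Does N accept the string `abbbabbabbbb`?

rejected

Start: {0}
read a: {0, 1}
read b: {0}
read b: {0}
read b: {0}
read a: {0, 1}
read b: {0}
read b: {0}
read a: {0, 1}
read b: {0}
read b: {0}
read b: {0}
read b: {0}
Reachable ∩ accepting = {} — empty.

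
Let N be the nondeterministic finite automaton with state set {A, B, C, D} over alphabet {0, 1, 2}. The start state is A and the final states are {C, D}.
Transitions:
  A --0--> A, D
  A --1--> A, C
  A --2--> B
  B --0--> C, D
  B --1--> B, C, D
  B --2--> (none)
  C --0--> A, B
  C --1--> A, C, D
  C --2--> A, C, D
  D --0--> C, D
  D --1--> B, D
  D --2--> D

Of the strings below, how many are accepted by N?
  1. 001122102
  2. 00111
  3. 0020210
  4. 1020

4

001122102: accepted
00111: accepted
0020210: accepted
1020: accepted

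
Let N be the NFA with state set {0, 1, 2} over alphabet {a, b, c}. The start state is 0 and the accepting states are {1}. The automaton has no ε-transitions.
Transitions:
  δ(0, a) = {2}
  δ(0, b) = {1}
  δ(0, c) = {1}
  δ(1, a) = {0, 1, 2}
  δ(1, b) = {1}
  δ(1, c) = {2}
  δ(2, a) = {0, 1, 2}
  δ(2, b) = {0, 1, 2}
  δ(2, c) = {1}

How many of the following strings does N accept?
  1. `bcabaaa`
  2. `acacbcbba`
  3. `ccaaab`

3

`bcabaaa`: accepted
`acacbcbba`: accepted
`ccaaab`: accepted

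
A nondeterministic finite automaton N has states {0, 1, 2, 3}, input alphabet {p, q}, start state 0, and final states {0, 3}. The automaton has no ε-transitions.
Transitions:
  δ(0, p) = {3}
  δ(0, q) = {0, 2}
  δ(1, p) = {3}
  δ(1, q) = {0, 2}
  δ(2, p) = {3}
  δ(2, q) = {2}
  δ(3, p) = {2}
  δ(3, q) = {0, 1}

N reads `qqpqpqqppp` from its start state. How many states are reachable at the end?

1

Start: {0}
read q: {0, 2}
read q: {0, 2}
read p: {3}
read q: {0, 1}
read p: {3}
read q: {0, 1}
read q: {0, 2}
read p: {3}
read p: {2}
read p: {3}
Final reachable set {3} has 1 state.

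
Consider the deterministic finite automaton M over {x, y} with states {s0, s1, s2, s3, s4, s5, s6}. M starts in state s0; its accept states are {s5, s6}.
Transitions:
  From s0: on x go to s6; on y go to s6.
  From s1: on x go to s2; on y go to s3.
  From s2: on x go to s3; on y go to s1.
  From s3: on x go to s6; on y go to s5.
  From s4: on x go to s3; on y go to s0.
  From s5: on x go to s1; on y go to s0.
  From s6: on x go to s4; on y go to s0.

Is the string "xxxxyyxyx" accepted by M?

accepted

s0 --x--> s6
s6 --x--> s4
s4 --x--> s3
s3 --x--> s6
s6 --y--> s0
s0 --y--> s6
s6 --x--> s4
s4 --y--> s0
s0 --x--> s6
End in state s6, which is an accepting state.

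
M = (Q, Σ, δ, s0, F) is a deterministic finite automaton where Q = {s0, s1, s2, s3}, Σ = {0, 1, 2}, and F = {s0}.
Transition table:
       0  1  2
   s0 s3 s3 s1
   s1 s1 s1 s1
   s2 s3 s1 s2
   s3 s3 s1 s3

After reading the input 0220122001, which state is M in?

s1

s0 --0--> s3
s3 --2--> s3
s3 --2--> s3
s3 --0--> s3
s3 --1--> s1
s1 --2--> s1
s1 --2--> s1
s1 --0--> s1
s1 --0--> s1
s1 --1--> s1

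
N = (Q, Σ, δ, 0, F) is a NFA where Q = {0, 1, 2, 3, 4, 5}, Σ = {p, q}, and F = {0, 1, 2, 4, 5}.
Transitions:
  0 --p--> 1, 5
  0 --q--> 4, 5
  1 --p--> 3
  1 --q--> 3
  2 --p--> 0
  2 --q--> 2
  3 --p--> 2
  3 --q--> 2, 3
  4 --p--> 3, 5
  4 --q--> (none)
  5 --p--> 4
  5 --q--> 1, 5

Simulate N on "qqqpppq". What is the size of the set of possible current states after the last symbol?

5

Start: {0}
read q: {4, 5}
read q: {1, 5}
read q: {1, 3, 5}
read p: {2, 3, 4}
read p: {0, 2, 3, 5}
read p: {0, 1, 2, 4, 5}
read q: {1, 2, 3, 4, 5}
Final reachable set {1, 2, 3, 4, 5} has 5 states.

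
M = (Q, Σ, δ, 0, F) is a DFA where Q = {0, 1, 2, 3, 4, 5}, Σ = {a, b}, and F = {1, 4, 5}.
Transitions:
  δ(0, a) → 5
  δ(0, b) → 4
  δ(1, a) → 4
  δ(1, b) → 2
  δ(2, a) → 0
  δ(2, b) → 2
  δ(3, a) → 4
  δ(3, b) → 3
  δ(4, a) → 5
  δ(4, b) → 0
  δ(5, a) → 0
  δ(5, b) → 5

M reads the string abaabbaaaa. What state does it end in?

5

0 --a--> 5
5 --b--> 5
5 --a--> 0
0 --a--> 5
5 --b--> 5
5 --b--> 5
5 --a--> 0
0 --a--> 5
5 --a--> 0
0 --a--> 5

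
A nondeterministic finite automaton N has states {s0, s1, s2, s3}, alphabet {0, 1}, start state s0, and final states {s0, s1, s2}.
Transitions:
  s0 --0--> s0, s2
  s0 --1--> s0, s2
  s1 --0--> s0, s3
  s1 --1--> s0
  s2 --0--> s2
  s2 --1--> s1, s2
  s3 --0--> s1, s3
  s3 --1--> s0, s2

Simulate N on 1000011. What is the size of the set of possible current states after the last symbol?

3

Start: {s0}
read 1: {s0, s2}
read 0: {s0, s2}
read 0: {s0, s2}
read 0: {s0, s2}
read 0: {s0, s2}
read 1: {s0, s1, s2}
read 1: {s0, s1, s2}
Final reachable set {s0, s1, s2} has 3 states.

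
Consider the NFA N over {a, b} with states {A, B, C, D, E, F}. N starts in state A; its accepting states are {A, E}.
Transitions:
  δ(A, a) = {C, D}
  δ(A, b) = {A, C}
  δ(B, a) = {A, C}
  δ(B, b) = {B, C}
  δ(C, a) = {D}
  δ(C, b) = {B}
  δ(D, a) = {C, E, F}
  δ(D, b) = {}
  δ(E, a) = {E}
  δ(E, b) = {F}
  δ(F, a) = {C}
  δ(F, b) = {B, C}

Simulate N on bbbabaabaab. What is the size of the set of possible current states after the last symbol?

Start: {A}
read b: {A, C}
read b: {A, B, C}
read b: {A, B, C}
read a: {A, C, D}
read b: {A, B, C}
read a: {A, C, D}
read a: {C, D, E, F}
read b: {B, C, F}
read a: {A, C, D}
read a: {C, D, E, F}
read b: {B, C, F}
Final reachable set {B, C, F} has 3 states.

3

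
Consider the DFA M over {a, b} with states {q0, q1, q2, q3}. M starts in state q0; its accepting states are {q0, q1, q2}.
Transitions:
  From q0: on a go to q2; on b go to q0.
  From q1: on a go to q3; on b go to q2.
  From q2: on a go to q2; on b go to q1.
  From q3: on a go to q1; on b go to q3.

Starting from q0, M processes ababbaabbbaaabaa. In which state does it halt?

q2

q0 --a--> q2
q2 --b--> q1
q1 --a--> q3
q3 --b--> q3
q3 --b--> q3
q3 --a--> q1
q1 --a--> q3
q3 --b--> q3
q3 --b--> q3
q3 --b--> q3
q3 --a--> q1
q1 --a--> q3
q3 --a--> q1
q1 --b--> q2
q2 --a--> q2
q2 --a--> q2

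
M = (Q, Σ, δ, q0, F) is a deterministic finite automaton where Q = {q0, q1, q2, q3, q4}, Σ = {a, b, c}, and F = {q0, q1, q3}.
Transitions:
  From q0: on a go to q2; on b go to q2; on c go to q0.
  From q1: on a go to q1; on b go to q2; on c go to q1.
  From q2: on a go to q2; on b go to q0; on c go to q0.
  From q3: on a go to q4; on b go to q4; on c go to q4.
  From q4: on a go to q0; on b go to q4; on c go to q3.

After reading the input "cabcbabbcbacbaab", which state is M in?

q0

q0 --c--> q0
q0 --a--> q2
q2 --b--> q0
q0 --c--> q0
q0 --b--> q2
q2 --a--> q2
q2 --b--> q0
q0 --b--> q2
q2 --c--> q0
q0 --b--> q2
q2 --a--> q2
q2 --c--> q0
q0 --b--> q2
q2 --a--> q2
q2 --a--> q2
q2 --b--> q0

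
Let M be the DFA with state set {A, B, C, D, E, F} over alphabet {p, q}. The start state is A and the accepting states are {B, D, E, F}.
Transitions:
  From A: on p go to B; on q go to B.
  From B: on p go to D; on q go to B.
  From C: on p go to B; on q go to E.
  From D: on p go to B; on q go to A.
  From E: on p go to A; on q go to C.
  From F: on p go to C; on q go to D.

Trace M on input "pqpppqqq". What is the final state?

B

A --p--> B
B --q--> B
B --p--> D
D --p--> B
B --p--> D
D --q--> A
A --q--> B
B --q--> B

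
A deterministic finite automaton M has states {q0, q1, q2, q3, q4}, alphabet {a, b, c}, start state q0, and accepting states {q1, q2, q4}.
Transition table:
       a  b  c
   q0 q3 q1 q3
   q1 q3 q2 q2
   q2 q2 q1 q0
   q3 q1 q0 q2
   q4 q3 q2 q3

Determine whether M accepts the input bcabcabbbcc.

rejected

q0 --b--> q1
q1 --c--> q2
q2 --a--> q2
q2 --b--> q1
q1 --c--> q2
q2 --a--> q2
q2 --b--> q1
q1 --b--> q2
q2 --b--> q1
q1 --c--> q2
q2 --c--> q0
End in state q0, which is not an accepting state.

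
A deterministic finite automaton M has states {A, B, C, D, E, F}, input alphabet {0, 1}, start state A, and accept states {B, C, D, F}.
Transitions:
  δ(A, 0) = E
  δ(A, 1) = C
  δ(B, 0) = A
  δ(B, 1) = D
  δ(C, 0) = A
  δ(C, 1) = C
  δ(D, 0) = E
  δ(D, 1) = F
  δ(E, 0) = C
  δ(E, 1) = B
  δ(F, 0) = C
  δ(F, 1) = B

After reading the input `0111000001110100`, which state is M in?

A --0--> E
E --1--> B
B --1--> D
D --1--> F
F --0--> C
C --0--> A
A --0--> E
E --0--> C
C --0--> A
A --1--> C
C --1--> C
C --1--> C
C --0--> A
A --1--> C
C --0--> A
A --0--> E

E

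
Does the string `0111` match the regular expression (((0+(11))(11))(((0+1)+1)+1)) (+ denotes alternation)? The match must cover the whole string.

yes

Split as 011·1: ((0+(11))(11)) matches 011 and (((0+1)+1)+1) matches 1.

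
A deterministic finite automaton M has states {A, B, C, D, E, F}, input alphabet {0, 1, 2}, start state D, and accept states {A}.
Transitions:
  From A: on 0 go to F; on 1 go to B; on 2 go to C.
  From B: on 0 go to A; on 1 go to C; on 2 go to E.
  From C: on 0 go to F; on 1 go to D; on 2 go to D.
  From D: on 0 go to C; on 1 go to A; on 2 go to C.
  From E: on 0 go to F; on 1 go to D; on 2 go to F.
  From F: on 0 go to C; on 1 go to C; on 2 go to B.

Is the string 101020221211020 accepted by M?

D --1--> A
A --0--> F
F --1--> C
C --0--> F
F --2--> B
B --0--> A
A --2--> C
C --2--> D
D --1--> A
A --2--> C
C --1--> D
D --1--> A
A --0--> F
F --2--> B
B --0--> A
End in state A, which is an accepting state.

accepted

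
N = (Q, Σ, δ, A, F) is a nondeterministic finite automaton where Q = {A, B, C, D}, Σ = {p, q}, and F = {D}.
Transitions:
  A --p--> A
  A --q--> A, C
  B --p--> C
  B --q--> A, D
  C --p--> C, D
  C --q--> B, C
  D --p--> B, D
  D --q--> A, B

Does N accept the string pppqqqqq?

Start: {A}
read p: {A}
read p: {A}
read p: {A}
read q: {A, C}
read q: {A, B, C}
read q: {A, B, C, D}
read q: {A, B, C, D}
read q: {A, B, C, D}
Reachable ∩ accepting = {D} — nonempty.

accepted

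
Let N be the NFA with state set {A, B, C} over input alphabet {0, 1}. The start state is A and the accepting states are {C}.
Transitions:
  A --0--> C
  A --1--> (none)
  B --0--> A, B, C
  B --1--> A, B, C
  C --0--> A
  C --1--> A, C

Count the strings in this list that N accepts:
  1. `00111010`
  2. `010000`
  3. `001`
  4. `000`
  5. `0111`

`00111010`: rejected
`010000`: accepted
`001`: rejected
`000`: accepted
`0111`: accepted

3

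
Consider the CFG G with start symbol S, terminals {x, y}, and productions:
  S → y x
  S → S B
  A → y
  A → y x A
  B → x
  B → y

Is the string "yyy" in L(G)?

no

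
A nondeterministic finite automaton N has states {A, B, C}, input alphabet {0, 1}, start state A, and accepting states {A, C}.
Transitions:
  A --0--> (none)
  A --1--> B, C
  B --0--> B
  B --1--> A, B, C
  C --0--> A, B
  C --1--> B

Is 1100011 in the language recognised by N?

accepted

Start: {A}
read 1: {B, C}
read 1: {A, B, C}
read 0: {A, B}
read 0: {B}
read 0: {B}
read 1: {A, B, C}
read 1: {A, B, C}
Reachable ∩ accepting = {A, C} — nonempty.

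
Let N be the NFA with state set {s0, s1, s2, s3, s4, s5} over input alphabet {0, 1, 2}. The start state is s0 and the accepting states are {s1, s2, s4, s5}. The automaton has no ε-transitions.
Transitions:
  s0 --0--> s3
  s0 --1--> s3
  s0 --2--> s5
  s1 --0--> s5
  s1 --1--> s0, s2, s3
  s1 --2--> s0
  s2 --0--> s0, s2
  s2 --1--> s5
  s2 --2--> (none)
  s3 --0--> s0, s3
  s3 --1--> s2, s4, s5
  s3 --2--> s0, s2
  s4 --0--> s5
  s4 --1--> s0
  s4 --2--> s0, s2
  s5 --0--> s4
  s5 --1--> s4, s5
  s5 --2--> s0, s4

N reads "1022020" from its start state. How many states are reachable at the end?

4

Start: {s0}
read 1: {s3}
read 0: {s0, s3}
read 2: {s0, s2, s5}
read 2: {s0, s4, s5}
read 0: {s3, s4, s5}
read 2: {s0, s2, s4}
read 0: {s0, s2, s3, s5}
Final reachable set {s0, s2, s3, s5} has 4 states.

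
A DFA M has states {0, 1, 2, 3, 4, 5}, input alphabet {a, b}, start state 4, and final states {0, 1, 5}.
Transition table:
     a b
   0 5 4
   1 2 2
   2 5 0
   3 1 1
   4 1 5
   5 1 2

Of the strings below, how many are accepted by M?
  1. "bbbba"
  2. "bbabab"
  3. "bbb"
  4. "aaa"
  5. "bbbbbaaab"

"bbbba": accepted
"bbabab": rejected
"bbb": accepted
"aaa": accepted
"bbbbbaaab": rejected

3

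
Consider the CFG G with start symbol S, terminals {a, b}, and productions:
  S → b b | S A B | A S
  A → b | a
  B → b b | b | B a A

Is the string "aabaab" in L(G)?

no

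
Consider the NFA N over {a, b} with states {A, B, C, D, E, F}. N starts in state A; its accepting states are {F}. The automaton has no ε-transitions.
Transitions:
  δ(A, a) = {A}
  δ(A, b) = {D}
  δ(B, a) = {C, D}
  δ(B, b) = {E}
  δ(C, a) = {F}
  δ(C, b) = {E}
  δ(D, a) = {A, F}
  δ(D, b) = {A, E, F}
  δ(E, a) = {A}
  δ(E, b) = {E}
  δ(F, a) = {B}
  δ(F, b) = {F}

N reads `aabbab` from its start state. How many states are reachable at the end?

2

Start: {A}
read a: {A}
read a: {A}
read b: {D}
read b: {A, E, F}
read a: {A, B}
read b: {D, E}
Final reachable set {D, E} has 2 states.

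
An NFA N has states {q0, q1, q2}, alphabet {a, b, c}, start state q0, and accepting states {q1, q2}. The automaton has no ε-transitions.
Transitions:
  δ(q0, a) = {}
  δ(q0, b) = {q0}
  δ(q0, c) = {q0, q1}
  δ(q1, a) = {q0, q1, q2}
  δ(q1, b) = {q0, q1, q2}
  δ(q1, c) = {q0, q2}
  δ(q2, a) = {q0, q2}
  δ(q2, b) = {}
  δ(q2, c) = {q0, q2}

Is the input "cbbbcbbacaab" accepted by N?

accepted

Start: {q0}
read c: {q0, q1}
read b: {q0, q1, q2}
read b: {q0, q1, q2}
read b: {q0, q1, q2}
read c: {q0, q1, q2}
read b: {q0, q1, q2}
read b: {q0, q1, q2}
read a: {q0, q1, q2}
read c: {q0, q1, q2}
read a: {q0, q1, q2}
read a: {q0, q1, q2}
read b: {q0, q1, q2}
Reachable ∩ accepting = {q1, q2} — nonempty.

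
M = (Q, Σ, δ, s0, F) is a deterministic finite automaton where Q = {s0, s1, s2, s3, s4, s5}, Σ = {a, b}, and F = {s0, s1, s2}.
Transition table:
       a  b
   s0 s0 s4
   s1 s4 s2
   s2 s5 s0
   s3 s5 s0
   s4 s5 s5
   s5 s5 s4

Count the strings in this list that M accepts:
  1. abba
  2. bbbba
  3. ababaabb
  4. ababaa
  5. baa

abba: rejected
bbbba: rejected
ababaabb: rejected
ababaa: rejected
baa: rejected

0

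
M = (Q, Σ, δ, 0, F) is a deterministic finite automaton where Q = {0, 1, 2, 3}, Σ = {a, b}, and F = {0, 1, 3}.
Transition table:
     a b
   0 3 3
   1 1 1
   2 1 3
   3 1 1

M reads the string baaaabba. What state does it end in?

1

0 --b--> 3
3 --a--> 1
1 --a--> 1
1 --a--> 1
1 --a--> 1
1 --b--> 1
1 --b--> 1
1 --a--> 1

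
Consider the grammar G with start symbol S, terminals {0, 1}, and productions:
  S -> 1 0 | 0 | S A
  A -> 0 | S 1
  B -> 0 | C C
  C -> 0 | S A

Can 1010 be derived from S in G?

no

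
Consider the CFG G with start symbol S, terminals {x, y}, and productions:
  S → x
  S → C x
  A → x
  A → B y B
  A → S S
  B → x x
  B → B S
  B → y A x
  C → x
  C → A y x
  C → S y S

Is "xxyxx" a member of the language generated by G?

S ⇒ Cx ⇒ Ayxx ⇒ SSyxx ⇒ xSyxx ⇒ xxyxx

yes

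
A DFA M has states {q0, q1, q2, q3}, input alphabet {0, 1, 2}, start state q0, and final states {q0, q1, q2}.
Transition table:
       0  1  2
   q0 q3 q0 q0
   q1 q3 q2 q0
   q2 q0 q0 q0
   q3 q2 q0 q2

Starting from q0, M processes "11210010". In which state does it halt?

q3

q0 --1--> q0
q0 --1--> q0
q0 --2--> q0
q0 --1--> q0
q0 --0--> q3
q3 --0--> q2
q2 --1--> q0
q0 --0--> q3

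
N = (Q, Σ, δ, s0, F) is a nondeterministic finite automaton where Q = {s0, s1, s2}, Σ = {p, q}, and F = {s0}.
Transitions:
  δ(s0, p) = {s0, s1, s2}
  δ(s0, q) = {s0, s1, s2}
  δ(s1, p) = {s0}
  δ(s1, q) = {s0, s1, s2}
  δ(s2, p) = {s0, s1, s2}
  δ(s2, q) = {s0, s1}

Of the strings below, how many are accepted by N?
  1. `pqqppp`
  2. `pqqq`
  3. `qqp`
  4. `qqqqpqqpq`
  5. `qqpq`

5

`pqqppp`: accepted
`pqqq`: accepted
`qqp`: accepted
`qqqqpqqpq`: accepted
`qqpq`: accepted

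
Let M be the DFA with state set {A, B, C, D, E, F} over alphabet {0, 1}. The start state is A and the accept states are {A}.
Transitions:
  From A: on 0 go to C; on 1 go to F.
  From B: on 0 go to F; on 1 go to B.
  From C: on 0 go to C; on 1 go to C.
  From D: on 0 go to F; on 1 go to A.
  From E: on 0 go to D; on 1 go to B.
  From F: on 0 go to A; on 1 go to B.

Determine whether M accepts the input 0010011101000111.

A --0--> C
C --0--> C
C --1--> C
C --0--> C
C --0--> C
C --1--> C
C --1--> C
C --1--> C
C --0--> C
C --1--> C
C --0--> C
C --0--> C
C --0--> C
C --1--> C
C --1--> C
C --1--> C
End in state C, which is not an accepting state.

rejected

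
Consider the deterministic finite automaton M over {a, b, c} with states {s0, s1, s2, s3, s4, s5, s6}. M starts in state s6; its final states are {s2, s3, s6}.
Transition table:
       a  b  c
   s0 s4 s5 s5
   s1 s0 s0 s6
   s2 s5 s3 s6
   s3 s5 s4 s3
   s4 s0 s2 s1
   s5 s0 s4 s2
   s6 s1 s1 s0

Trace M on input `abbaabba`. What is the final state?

s5

s6 --a--> s1
s1 --b--> s0
s0 --b--> s5
s5 --a--> s0
s0 --a--> s4
s4 --b--> s2
s2 --b--> s3
s3 --a--> s5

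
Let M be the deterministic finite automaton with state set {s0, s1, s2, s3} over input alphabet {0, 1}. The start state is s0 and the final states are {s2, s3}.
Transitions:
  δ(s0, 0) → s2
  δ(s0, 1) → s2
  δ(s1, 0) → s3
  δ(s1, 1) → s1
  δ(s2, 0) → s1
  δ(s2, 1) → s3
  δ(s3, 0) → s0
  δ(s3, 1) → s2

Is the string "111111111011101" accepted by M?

accepted

s0 --1--> s2
s2 --1--> s3
s3 --1--> s2
s2 --1--> s3
s3 --1--> s2
s2 --1--> s3
s3 --1--> s2
s2 --1--> s3
s3 --1--> s2
s2 --0--> s1
s1 --1--> s1
s1 --1--> s1
s1 --1--> s1
s1 --0--> s3
s3 --1--> s2
End in state s2, which is an accepting state.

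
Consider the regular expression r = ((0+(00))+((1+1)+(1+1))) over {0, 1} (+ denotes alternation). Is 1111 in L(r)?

Neither (0+(00)) nor ((1+1)+(1+1)) matches 1111.

no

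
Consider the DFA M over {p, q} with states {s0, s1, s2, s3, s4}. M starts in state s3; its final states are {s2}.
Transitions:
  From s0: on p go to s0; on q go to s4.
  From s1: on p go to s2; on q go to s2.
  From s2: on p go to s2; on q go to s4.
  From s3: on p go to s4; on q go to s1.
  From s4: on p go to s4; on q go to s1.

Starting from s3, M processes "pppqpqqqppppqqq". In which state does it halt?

s2

s3 --p--> s4
s4 --p--> s4
s4 --p--> s4
s4 --q--> s1
s1 --p--> s2
s2 --q--> s4
s4 --q--> s1
s1 --q--> s2
s2 --p--> s2
s2 --p--> s2
s2 --p--> s2
s2 --p--> s2
s2 --q--> s4
s4 --q--> s1
s1 --q--> s2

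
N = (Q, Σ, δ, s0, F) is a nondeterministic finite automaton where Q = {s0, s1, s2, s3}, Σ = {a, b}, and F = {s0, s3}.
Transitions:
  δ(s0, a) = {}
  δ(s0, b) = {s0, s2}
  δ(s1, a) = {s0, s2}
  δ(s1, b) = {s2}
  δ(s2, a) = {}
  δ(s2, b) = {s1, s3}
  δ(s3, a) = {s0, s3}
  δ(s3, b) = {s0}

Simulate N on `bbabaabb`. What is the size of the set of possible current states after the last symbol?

4

Start: {s0}
read b: {s0, s2}
read b: {s0, s1, s2, s3}
read a: {s0, s2, s3}
read b: {s0, s1, s2, s3}
read a: {s0, s2, s3}
read a: {s0, s3}
read b: {s0, s2}
read b: {s0, s1, s2, s3}
Final reachable set {s0, s1, s2, s3} has 4 states.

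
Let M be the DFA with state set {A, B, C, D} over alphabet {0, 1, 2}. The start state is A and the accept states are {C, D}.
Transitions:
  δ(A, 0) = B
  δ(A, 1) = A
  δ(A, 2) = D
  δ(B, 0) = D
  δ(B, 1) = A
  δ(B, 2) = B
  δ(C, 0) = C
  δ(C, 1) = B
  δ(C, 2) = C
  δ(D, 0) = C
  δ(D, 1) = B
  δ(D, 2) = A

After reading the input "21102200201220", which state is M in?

D

A --2--> D
D --1--> B
B --1--> A
A --0--> B
B --2--> B
B --2--> B
B --0--> D
D --0--> C
C --2--> C
C --0--> C
C --1--> B
B --2--> B
B --2--> B
B --0--> D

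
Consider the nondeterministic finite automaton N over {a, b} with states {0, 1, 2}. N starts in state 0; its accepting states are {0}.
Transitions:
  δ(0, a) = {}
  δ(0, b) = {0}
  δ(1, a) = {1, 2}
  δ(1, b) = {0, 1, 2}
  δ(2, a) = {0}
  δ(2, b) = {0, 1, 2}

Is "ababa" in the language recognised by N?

Start: {0}
read a: {}
The reachable set is empty and stays empty for the remaining 4 symbols.
Reachable ∩ accepting = {} — empty.

rejected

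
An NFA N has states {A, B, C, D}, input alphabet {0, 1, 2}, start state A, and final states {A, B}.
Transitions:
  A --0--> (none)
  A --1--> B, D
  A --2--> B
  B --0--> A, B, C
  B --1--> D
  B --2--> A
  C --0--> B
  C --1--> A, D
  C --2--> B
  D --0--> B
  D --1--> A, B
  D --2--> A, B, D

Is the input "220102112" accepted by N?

Start: {A}
read 2: {B}
read 2: {A}
read 0: {}
The reachable set is empty and stays empty for the remaining 6 symbols.
Reachable ∩ accepting = {} — empty.

rejected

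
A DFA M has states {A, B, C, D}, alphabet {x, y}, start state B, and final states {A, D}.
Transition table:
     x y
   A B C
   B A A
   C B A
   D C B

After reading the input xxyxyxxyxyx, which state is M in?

B

B --x--> A
A --x--> B
B --y--> A
A --x--> B
B --y--> A
A --x--> B
B --x--> A
A --y--> C
C --x--> B
B --y--> A
A --x--> B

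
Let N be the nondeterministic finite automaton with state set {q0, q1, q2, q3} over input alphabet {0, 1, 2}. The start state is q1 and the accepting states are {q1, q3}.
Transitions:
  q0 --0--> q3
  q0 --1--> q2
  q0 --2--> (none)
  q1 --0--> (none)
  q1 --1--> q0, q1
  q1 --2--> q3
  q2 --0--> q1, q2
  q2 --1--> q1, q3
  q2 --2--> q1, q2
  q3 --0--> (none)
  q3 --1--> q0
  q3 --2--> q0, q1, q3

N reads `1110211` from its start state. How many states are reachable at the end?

Start: {q1}
read 1: {q0, q1}
read 1: {q0, q1, q2}
read 1: {q0, q1, q2, q3}
read 0: {q1, q2, q3}
read 2: {q0, q1, q2, q3}
read 1: {q0, q1, q2, q3}
read 1: {q0, q1, q2, q3}
Final reachable set {q0, q1, q2, q3} has 4 states.

4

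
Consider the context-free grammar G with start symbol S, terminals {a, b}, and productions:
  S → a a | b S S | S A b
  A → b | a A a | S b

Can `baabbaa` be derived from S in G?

S ⇒ bSS ⇒ bSAbS ⇒ baaAbS ⇒ baabbS ⇒ baabbaa

yes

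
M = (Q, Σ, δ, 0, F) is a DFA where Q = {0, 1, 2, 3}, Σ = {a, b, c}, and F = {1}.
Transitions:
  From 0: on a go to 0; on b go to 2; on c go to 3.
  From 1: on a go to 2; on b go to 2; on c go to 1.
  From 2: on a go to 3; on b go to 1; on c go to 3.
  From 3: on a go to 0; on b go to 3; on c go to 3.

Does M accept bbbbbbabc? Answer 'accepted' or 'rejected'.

0 --b--> 2
2 --b--> 1
1 --b--> 2
2 --b--> 1
1 --b--> 2
2 --b--> 1
1 --a--> 2
2 --b--> 1
1 --c--> 1
End in state 1, which is an accepting state.

accepted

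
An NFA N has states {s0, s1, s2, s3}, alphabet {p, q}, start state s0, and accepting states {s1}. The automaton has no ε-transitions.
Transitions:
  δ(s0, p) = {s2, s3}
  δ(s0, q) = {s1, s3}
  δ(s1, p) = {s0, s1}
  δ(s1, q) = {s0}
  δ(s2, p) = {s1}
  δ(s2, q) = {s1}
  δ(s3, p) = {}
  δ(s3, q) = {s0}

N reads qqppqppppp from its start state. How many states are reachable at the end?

4

Start: {s0}
read q: {s1, s3}
read q: {s0}
read p: {s2, s3}
read p: {s1}
read q: {s0}
read p: {s2, s3}
read p: {s1}
read p: {s0, s1}
read p: {s0, s1, s2, s3}
read p: {s0, s1, s2, s3}
Final reachable set {s0, s1, s2, s3} has 4 states.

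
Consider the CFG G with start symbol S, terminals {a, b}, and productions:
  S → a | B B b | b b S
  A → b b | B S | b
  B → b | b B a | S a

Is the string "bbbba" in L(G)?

S ⇒ bbS ⇒ bbbbS ⇒ bbbba

yes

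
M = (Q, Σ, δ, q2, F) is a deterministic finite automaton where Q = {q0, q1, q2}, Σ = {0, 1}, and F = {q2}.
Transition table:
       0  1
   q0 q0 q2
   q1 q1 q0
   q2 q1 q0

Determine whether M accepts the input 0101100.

q2 --0--> q1
q1 --1--> q0
q0 --0--> q0
q0 --1--> q2
q2 --1--> q0
q0 --0--> q0
q0 --0--> q0
End in state q0, which is not an accepting state.

rejected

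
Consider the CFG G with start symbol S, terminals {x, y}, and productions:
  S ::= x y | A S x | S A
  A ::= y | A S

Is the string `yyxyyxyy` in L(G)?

no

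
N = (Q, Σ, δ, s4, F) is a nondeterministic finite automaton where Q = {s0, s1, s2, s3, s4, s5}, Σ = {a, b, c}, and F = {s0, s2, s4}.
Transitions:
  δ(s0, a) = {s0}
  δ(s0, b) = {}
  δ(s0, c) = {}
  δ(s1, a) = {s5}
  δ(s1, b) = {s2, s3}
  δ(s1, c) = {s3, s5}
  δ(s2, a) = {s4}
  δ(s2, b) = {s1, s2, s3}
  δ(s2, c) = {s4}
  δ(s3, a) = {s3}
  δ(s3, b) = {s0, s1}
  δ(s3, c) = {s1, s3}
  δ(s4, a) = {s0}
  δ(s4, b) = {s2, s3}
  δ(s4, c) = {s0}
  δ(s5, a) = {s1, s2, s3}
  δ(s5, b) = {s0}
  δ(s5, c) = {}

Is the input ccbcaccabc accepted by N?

rejected

Start: {s4}
read c: {s0}
read c: {}
The reachable set is empty and stays empty for the remaining 8 symbols.
Reachable ∩ accepting = {} — empty.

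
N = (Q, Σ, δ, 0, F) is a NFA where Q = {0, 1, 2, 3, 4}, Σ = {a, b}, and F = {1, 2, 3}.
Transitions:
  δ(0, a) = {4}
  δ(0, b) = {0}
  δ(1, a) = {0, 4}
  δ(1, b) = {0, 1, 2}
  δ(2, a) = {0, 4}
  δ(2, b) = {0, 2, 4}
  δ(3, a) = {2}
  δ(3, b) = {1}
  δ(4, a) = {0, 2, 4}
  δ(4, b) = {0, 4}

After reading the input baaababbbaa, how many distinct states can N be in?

3

Start: {0}
read b: {0}
read a: {4}
read a: {0, 2, 4}
read a: {0, 2, 4}
read b: {0, 2, 4}
read a: {0, 2, 4}
read b: {0, 2, 4}
read b: {0, 2, 4}
read b: {0, 2, 4}
read a: {0, 2, 4}
read a: {0, 2, 4}
Final reachable set {0, 2, 4} has 3 states.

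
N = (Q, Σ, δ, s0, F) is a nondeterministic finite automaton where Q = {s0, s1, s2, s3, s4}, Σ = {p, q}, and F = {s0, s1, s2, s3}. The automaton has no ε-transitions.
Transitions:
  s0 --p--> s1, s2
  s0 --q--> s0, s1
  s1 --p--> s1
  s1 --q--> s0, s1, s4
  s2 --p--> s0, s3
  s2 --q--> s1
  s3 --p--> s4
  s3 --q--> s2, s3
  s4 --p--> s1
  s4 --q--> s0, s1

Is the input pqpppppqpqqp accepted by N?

Start: {s0}
read p: {s1, s2}
read q: {s0, s1, s4}
read p: {s1, s2}
read p: {s0, s1, s3}
read p: {s1, s2, s4}
read p: {s0, s1, s3}
read p: {s1, s2, s4}
read q: {s0, s1, s4}
read p: {s1, s2}
read q: {s0, s1, s4}
read q: {s0, s1, s4}
read p: {s1, s2}
Reachable ∩ accepting = {s1, s2} — nonempty.

accepted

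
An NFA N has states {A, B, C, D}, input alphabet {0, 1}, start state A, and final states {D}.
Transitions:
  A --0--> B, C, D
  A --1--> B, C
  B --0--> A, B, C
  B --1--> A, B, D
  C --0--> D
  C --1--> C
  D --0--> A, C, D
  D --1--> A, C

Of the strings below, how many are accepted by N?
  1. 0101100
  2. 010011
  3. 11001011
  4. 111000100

4

0101100: accepted
010011: accepted
11001011: accepted
111000100: accepted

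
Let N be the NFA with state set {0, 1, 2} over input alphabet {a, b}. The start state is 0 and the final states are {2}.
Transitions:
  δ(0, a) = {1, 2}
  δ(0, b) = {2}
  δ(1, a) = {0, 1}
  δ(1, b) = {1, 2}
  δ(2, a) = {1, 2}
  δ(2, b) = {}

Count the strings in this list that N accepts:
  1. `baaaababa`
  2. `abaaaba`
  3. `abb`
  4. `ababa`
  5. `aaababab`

`baaaababa`: accepted
`abaaaba`: accepted
`abb`: accepted
`ababa`: accepted
`aaababab`: accepted

5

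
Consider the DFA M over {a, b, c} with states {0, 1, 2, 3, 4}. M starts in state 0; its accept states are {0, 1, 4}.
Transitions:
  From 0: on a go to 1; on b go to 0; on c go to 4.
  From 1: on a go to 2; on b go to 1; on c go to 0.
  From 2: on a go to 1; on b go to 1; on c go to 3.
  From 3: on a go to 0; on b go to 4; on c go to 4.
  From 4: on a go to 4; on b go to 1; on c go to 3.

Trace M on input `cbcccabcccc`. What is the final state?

0 --c--> 4
4 --b--> 1
1 --c--> 0
0 --c--> 4
4 --c--> 3
3 --a--> 0
0 --b--> 0
0 --c--> 4
4 --c--> 3
3 --c--> 4
4 --c--> 3

3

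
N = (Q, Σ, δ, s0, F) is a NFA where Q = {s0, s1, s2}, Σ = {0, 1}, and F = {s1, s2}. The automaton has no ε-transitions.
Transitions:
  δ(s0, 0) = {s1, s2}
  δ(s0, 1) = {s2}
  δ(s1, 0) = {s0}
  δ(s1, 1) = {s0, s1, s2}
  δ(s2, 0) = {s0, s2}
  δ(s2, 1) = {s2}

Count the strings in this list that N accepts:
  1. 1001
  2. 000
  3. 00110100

1001: accepted
000: accepted
00110100: accepted

3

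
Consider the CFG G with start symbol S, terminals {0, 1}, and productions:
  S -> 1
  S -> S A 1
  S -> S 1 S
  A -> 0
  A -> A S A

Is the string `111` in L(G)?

yes

S ⇒ S1S ⇒ 11S ⇒ 111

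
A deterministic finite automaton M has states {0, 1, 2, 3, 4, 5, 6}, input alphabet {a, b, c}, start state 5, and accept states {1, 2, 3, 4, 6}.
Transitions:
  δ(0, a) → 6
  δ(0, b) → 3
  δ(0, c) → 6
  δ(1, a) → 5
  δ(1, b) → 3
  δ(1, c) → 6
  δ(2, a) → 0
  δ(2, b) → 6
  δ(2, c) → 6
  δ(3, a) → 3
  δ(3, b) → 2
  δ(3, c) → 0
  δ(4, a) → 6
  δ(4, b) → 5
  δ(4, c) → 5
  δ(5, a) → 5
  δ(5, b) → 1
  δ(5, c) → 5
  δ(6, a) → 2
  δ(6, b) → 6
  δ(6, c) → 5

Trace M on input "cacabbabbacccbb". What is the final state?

3

5 --c--> 5
5 --a--> 5
5 --c--> 5
5 --a--> 5
5 --b--> 1
1 --b--> 3
3 --a--> 3
3 --b--> 2
2 --b--> 6
6 --a--> 2
2 --c--> 6
6 --c--> 5
5 --c--> 5
5 --b--> 1
1 --b--> 3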